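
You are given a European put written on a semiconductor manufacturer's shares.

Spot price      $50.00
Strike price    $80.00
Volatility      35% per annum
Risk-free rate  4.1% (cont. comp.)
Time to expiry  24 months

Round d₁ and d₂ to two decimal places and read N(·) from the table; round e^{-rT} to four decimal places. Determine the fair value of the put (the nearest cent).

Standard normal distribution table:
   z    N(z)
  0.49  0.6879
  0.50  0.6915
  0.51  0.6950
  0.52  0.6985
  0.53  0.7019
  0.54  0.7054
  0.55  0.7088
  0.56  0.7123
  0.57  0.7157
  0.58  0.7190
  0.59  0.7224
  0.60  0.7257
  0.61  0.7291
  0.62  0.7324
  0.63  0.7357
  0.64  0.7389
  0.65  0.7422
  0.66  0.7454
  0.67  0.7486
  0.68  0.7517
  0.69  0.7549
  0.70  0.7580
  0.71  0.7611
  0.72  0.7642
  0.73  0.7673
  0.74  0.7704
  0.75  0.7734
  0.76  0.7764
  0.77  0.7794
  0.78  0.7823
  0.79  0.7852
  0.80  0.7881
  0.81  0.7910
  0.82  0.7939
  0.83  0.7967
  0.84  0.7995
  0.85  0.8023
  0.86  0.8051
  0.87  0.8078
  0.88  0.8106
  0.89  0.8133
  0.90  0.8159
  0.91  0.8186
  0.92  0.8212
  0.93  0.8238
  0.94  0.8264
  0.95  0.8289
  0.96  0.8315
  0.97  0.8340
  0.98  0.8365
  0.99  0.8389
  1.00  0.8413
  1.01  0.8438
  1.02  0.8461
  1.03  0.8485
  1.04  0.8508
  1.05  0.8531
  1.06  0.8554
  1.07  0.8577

σ√T = 0.35·√2 = 0.4950
d₁ = [ln(50/80) + (0.041 + 0.35²/2)·2] / 0.4950 = [-0.4700 + 0.2045] / 0.4950 = -0.5364 which rounds to -0.54
d₂ = d₁ − σ√T = -0.5364 − 0.4950 = -1.0314 which rounds to -1.03
exp(−rT) = exp(−0.041·2) = 0.9213
N(−d₂) = N(1.03) = 0.8485;  N(−d₁) = N(0.54) = 0.7054
P = 80·0.9213·0.8485 − 50·0.7054 = 62.5378 − 35.2700 = 27.2678

$27.27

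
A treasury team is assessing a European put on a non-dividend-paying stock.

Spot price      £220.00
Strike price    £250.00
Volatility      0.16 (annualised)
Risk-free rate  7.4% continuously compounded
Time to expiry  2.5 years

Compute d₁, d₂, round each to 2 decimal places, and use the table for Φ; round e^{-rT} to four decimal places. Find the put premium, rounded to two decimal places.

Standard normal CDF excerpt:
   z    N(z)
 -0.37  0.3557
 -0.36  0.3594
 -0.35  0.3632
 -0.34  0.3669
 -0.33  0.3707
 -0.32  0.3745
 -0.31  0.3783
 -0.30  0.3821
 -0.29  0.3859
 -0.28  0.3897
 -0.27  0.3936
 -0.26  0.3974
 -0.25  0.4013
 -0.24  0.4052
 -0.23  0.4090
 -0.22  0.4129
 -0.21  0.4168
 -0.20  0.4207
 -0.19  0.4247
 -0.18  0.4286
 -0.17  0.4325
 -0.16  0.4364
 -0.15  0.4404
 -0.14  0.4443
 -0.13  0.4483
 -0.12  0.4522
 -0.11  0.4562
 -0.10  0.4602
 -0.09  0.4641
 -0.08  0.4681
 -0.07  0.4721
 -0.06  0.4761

σ√T = 0.16 × 1.5811 = 0.2530
d₁ = [ln(220/250) + (0.074 + 0.16²/2)·2.5] / 0.2530 = [-0.1278 + 0.2170] / 0.2530 = 0.3525 which rounds to 0.35
d₂ = d₁ − σ√T = 0.3525 − 0.2530 = 0.0995 which rounds to 0.10
exp(−rT) = exp(−0.074·2.5) = 0.8311
N(−d₂) = N(-0.10) = 0.4602;  N(−d₁) = N(-0.35) = 0.3632
P = 250·0.8311·0.4602 − 220·0.3632 = 95.6181 − 79.9040 = 15.7141

£15.71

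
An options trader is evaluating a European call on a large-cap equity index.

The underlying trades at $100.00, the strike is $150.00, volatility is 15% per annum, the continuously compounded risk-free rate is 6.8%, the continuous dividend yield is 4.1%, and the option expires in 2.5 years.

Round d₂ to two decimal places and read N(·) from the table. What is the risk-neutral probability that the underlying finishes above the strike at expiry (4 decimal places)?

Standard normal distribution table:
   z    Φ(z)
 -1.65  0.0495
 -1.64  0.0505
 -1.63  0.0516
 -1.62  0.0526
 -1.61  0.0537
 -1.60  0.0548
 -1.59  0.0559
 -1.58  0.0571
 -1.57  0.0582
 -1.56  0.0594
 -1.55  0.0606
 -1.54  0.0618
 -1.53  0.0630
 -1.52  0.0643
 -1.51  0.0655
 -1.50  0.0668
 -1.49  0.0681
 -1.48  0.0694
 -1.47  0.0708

0.0618

T = 2.5;  σ√T = 0.2372
d₁ = [ln(100/150) + (0.068 − 0.041 + 0.15²/2)·2.5] / 0.2372 = [-0.4055 + 0.0956] / 0.2372 = -1.3064 which rounds to -1.31
d₂ = d₁ − σ√T = -1.3064 − 0.2372 = -1.5436 which rounds to -1.54
Risk-neutral Pr[S_T > K] = N(d₂) = N(-1.54) = 0.0618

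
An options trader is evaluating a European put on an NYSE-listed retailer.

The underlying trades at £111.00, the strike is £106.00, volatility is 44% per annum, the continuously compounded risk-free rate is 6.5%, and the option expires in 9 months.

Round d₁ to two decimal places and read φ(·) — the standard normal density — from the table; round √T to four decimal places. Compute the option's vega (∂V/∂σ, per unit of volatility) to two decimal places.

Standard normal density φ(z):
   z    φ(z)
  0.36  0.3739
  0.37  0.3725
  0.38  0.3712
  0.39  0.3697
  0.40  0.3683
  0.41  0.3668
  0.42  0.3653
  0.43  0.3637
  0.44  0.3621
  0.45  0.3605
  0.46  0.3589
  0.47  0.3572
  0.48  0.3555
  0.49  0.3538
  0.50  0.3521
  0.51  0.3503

34.81

T = 0.75;  σ√T = 0.3811
d₁ = [ln(111/106) + (0.065 + 0.44²/2)·0.75] / 0.3811 = [0.0461 + 0.1213] / 0.3811 = 0.4394 which rounds to 0.44
√T = √0.75 = 0.8660
φ(d₁) = φ(0.44) = 0.3621
vega = S·φ(d₁)·√T = 111·0.3621·0.8660 = 34.8072
(Vega is the same for a European call and put with the same parameters.)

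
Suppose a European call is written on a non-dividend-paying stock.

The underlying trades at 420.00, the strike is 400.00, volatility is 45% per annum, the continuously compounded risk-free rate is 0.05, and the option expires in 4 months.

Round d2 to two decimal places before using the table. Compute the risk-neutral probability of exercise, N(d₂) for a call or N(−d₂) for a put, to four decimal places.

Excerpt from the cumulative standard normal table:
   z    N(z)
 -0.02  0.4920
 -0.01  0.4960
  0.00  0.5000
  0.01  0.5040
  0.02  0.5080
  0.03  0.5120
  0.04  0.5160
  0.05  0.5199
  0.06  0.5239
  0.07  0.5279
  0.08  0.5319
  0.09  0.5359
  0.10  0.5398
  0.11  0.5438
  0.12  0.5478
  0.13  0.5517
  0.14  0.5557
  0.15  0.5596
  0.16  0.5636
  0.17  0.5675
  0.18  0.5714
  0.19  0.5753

0.5478

σ√T = 0.45·√0.3333 = 0.2598
d₁ = [ln(420/400) + (0.05 + 0.45²/2)·0.3333] / 0.2598 = [0.0488 + 0.0504] / 0.2598 = 0.3818 which rounds to 0.38
d₂ = d₁ − σ√T = 0.3818 − 0.2598 = 0.1220 which rounds to 0.12
Risk-neutral Pr[S_T > K] = N(d₂) = N(0.12) = 0.5478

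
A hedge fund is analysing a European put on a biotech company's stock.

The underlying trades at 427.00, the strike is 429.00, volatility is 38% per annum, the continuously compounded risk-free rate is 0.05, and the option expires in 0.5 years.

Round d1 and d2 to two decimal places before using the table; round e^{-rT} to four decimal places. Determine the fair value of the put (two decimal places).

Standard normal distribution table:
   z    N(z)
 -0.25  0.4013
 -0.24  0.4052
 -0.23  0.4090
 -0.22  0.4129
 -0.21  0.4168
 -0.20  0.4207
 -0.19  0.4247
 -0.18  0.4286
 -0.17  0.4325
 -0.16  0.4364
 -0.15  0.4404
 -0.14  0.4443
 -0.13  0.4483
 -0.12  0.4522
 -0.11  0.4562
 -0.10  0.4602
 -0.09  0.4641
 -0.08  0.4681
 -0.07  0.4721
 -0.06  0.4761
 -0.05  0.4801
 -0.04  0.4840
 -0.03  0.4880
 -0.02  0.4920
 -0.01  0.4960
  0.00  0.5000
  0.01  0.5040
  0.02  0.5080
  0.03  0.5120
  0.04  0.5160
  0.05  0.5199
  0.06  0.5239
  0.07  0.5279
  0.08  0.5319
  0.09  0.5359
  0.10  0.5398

41.23

σ√T = 0.38 × 0.7071 = 0.2687
ln(S/K) + (r + σ²/2)T = ln(427/429) + (0.05 + 0.38²/2)·0.5 = -0.0047 + 0.0611 = 0.0564
d₁ = 0.0564 / 0.2687 = 0.2100 ⇒ 0.21
d₂ = d₁ − σ√T = 0.2100 − 0.2687 = -0.0587 ⇒ -0.06
e^(−rT) = e^(−0.05·0.5) = 0.9753
P = 429·0.9753·N(0.06) − 427·N(-0.21) = 429·0.9753·0.5239 − 427·0.4168 = 219.2017 − 177.9736 = 41.2281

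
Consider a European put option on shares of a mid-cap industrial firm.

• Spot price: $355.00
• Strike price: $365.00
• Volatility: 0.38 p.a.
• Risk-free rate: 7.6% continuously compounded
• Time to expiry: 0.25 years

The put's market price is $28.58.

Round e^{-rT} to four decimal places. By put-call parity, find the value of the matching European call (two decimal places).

$25.44

e^(−rT) = e^(−0.076·0.25) = 0.9812
Put-call parity: C − P = S − K·e^(−rT) = 355 − 365·0.9812 = 355 − 358.1380 = -3.1380
C = P + (C − P) = 28.58 + (-3.1380) = 25.4420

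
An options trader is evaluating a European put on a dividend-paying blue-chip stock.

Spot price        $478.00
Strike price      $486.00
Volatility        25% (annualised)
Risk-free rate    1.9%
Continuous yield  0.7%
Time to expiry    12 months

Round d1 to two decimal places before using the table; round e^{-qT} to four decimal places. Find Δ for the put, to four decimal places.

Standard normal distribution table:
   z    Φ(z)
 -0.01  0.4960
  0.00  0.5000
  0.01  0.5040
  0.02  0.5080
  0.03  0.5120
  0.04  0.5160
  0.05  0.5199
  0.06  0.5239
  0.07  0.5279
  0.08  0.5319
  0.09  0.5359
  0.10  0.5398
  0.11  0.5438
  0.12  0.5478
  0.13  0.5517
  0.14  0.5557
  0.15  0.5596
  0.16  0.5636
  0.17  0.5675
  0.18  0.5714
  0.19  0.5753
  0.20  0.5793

-0.4530

σ√T = 0.25 × 1.0000 = 0.2500
d₁ = [ln(478/486) + (0.019 − 0.007 + 0.25²/2)·1] / 0.2500 = [-0.0166 + 0.0432] / 0.2500 = 0.1066 which rounds to 0.11
N(d₁) = N(0.11) = 0.5438
Δ_put = exp(−qT)·(N(d₁) − 1) = 0.9930·(0.5438 − 1) = -0.4530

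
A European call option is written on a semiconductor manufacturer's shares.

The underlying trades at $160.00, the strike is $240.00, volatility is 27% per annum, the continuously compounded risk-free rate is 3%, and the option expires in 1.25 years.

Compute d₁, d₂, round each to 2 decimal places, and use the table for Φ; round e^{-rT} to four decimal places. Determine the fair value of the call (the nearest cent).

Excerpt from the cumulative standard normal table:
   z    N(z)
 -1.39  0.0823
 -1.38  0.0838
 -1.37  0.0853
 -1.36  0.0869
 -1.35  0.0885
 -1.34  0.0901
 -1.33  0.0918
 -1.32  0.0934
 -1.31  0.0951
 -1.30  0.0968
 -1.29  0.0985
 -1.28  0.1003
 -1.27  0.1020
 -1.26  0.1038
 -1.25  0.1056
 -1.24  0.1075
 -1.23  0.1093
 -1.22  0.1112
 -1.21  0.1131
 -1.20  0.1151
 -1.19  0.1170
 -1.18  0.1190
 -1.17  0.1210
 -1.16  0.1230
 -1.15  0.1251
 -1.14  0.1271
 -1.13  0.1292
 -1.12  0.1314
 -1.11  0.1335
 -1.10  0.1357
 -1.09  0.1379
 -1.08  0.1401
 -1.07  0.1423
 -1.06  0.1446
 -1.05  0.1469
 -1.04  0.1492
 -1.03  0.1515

$3.05

σ√T = 0.27 × 1.1180 = 0.3019
ln(S/K) + (r + σ²/2)T = ln(160/240) + (0.03 + 0.27²/2)·1.25 = -0.4055 + 0.0831 = -0.3224
d₁ = -0.3224 / 0.3019 = -1.0680 ≈ -1.07
d₂ = d₁ − σ√T = -1.0680 − 0.3019 = -1.3699 ≈ -1.37
exp(−rT) = exp(−0.03·1.25) = 0.9632
N(d₁) = N(-1.07) = 0.1423;  N(d₂) = N(-1.37) = 0.0853
C = 160·0.1423 − 240·0.9632·0.0853 = 22.7680 − 19.7186 = 3.0494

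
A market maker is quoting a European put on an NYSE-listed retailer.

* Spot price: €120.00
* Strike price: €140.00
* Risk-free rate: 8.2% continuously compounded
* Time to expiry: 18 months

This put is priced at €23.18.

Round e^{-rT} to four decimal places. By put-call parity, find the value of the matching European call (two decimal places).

exp(−rT) = exp(−0.082·1.5) = 0.8843
Put-call parity: C − P = S − K·e^(−rT) = 120 − 140·0.8843 = 120 − 123.8020 = -3.8020
C = P + (C − P) = 23.18 + (-3.8020) = 19.3780

€19.38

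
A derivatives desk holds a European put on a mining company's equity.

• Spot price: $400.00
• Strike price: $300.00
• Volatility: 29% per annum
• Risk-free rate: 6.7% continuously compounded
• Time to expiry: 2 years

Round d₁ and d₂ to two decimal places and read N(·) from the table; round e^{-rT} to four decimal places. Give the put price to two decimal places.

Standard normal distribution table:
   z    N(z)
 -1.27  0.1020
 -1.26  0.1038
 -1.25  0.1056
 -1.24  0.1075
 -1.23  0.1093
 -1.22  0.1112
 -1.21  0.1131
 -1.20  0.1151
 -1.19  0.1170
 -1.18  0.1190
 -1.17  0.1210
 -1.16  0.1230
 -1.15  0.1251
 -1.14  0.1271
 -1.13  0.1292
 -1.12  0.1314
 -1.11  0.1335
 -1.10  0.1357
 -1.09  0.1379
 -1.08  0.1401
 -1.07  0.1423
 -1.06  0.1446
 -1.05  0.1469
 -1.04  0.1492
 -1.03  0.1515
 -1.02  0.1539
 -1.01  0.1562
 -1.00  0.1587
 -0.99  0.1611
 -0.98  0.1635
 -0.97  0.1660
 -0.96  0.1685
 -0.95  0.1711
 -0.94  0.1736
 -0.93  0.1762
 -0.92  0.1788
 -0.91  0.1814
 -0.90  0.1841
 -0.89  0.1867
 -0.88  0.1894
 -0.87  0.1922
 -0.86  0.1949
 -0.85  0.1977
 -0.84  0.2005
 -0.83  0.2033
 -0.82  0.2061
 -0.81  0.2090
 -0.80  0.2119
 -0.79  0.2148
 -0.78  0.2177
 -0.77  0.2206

σ√T = 0.29·√2 = 0.4101
d₁ = [ln(400/300) + (0.067 + 0.29²/2)·2] / 0.4101 = [0.2877 + 0.2181] / 0.4101 = 1.2332 ⇒ 1.23
d₂ = d₁ − σ√T = 1.2332 − 0.4101 = 0.8231 ⇒ 0.82
exp(−rT) = exp(−0.067·2) = 0.8746
N(−d₂) = N(-0.82) = 0.2061;  N(−d₁) = N(-1.23) = 0.1093
P = 300·0.8746·0.2061 − 400·0.1093 = 54.0765 − 43.7200 = 10.3565

$10.36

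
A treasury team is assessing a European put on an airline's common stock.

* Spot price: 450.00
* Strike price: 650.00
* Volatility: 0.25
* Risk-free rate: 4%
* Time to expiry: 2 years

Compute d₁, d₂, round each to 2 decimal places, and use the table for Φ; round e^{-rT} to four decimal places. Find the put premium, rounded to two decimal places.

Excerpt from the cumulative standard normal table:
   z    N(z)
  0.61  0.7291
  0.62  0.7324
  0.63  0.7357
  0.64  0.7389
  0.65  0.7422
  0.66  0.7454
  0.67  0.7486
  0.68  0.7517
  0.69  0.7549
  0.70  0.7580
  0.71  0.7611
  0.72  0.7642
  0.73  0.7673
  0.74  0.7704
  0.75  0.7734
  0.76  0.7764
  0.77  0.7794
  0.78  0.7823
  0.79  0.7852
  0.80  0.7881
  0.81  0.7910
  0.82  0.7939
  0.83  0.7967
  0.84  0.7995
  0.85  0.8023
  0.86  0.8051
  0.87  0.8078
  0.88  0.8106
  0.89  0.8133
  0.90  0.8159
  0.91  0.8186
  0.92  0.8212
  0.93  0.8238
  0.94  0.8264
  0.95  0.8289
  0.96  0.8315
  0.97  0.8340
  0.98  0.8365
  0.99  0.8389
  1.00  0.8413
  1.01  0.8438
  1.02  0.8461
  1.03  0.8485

170.85

σ√T = 0.25·√2 = 0.3536
d₁ = [ln(450/650) + (0.04 + 0.25²/2)·2] / 0.3536 = [-0.3677 + 0.1425] / 0.3536 = -0.6370 ≈ -0.64
d₂ = d₁ − σ√T = -0.6370 − 0.3536 = -0.9906 ≈ -0.99
e^(−rT) = e^(−0.04·2) = 0.9231
N(−d₂) = N(0.99) = 0.8389;  N(−d₁) = N(0.64) = 0.7389
P = 650·0.9231·0.8389 − 450·0.7389 = 503.3526 − 332.5050 = 170.8476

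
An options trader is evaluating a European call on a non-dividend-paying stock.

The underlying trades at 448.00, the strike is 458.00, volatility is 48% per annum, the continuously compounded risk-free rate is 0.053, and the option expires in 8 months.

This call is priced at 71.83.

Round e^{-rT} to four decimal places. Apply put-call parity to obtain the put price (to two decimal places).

65.94

e^(−rT) = e^(−0.053·0.6667) = 0.9653
Put-call parity: C − P = S − K·e^(−rT) = 448 − 458·0.9653 = 448 − 442.1074 = 5.8926
P = C − (C − P) = 71.83 − (5.8926) = 65.9374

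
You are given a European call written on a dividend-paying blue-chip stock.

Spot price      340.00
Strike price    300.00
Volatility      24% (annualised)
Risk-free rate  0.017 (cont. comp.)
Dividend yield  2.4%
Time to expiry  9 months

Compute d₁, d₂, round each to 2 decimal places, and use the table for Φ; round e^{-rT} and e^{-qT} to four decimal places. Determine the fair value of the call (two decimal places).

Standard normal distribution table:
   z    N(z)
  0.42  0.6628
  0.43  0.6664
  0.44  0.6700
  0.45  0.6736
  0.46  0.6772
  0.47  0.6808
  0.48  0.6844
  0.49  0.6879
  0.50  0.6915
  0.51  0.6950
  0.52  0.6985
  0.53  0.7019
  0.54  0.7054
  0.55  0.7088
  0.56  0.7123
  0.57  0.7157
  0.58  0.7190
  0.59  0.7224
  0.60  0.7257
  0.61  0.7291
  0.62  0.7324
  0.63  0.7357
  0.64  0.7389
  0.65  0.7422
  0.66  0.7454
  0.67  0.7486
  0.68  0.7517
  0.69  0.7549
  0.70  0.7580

σ√T = 0.24·√0.75 = 0.2078
ln(S/K) + (r − q + σ²/2)T = ln(340/300) + (0.017 − 0.024 + 0.24²/2)·0.75 = 0.1252 + 0.0163 = 0.1415
d₁ = 0.1415 / 0.2078 = 0.6809 ⇒ 0.68
d₂ = d₁ − σ√T = 0.6809 − 0.2078 = 0.4730 ⇒ 0.47
exp(−qT) = exp(−0.024·0.75) = 0.9822;  exp(−rT) = exp(−0.017·0.75) = 0.9873
C = 340·0.9822·N(0.68) − 300·0.9873·N(0.47) = 340·0.9822·0.7517 − 300·0.9873·0.6808 = 251.0287 − 201.6462 = 49.3826

49.38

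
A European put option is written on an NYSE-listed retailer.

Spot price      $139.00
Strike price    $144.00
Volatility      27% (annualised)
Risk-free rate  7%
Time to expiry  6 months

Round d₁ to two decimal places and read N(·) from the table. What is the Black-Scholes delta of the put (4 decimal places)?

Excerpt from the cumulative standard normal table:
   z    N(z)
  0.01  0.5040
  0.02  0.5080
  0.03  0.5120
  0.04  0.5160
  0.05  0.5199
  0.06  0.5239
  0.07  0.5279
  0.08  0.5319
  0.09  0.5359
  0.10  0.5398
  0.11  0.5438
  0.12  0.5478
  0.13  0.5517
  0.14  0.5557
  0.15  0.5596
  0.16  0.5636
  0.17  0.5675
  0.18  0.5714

-0.4641

T = 0.5;  σ√T = 0.1909
d₁ = [ln(139/144) + (0.07 + 0.27²/2)·0.5] / 0.1909 = [-0.0353 + 0.0532] / 0.1909 = 0.0937 → 0.09
N(d₁) = N(0.09) = 0.5359
Δ_put = N(d₁) − 1 = 0.5359 − 1 = -0.4641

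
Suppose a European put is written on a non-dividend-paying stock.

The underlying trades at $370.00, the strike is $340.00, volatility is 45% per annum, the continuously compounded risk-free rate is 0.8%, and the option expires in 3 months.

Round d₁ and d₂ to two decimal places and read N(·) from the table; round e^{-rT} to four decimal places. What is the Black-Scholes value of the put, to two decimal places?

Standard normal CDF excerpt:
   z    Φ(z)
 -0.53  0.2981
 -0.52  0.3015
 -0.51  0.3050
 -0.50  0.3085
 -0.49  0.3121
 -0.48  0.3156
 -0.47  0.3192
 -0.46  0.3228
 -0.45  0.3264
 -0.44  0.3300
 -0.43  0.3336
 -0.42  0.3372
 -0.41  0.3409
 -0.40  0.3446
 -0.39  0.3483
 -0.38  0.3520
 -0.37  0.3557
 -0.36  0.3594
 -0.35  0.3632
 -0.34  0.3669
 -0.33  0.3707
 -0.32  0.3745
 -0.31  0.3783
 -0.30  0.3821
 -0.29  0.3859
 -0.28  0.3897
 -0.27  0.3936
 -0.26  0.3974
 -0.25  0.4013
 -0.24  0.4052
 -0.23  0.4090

σ√T = 0.45·√0.25 = 0.2250
ln(S/K) + (r + σ²/2)T = ln(370/340) + (0.008 + 0.45²/2)·0.25 = 0.0846 + 0.0273 = 0.1119
d₁ = 0.1119 / 0.2250 = 0.4972 → 0.50
d₂ = d₁ − σ√T = 0.4972 − 0.2250 = 0.2722 → 0.27
e^(−rT) = e^(−0.008·0.25) = 0.9980
N(−d₂) = N(-0.27) = 0.3936;  N(−d₁) = N(-0.50) = 0.3085
P = 340·0.9980·0.3936 − 370·0.3085 = 133.5564 − 114.1450 = 19.4114

$19.41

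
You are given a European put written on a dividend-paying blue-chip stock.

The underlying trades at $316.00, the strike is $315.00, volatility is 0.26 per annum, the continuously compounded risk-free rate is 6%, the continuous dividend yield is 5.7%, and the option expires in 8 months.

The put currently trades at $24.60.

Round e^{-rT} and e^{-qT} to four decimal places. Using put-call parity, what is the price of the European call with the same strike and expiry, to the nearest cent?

$26.16

e^(−qT) = e^(−0.057·0.6667) = 0.9627;  e^(−rT) = e^(−0.06·0.6667) = 0.9608
Put-call parity: C − P = S·e^(−qT) − K·e^(−rT) = 316·0.9627 − 315·0.9608 = 304.2132 − 302.6520 = 1.5612
C = P + (C − P) = 24.60 + (1.5612) = 26.1612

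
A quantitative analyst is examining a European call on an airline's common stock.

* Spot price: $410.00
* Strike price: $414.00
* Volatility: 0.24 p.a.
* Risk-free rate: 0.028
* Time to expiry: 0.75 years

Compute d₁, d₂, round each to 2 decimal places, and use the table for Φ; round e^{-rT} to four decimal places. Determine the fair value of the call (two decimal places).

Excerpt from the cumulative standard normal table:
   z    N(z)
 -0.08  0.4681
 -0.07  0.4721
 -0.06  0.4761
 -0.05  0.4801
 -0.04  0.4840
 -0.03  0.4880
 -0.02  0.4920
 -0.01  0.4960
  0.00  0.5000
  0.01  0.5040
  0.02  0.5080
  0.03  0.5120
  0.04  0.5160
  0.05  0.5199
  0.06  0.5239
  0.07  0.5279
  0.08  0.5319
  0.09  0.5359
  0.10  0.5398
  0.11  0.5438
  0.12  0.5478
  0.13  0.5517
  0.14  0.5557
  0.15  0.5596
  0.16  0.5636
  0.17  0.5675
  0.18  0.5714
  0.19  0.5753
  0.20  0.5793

σ√T = 0.24·√0.75 = 0.2078
d₁ = [ln(410/414) + (0.028 + 0.24²/2)·0.75] / 0.2078 = [-0.0097 + 0.0426] / 0.2078 = 0.1582 ⇒ 0.16
d₂ = d₁ − σ√T = 0.1582 − 0.2078 = -0.0496 ⇒ -0.05
exp(−rT) = exp(−0.028·0.75) = 0.9792
N(d₁) = N(0.16) = 0.5636;  N(d₂) = N(-0.05) = 0.4801
C = 410·0.5636 − 414·0.9792·0.4801 = 231.0760 − 194.6272 = 36.4488

$36.45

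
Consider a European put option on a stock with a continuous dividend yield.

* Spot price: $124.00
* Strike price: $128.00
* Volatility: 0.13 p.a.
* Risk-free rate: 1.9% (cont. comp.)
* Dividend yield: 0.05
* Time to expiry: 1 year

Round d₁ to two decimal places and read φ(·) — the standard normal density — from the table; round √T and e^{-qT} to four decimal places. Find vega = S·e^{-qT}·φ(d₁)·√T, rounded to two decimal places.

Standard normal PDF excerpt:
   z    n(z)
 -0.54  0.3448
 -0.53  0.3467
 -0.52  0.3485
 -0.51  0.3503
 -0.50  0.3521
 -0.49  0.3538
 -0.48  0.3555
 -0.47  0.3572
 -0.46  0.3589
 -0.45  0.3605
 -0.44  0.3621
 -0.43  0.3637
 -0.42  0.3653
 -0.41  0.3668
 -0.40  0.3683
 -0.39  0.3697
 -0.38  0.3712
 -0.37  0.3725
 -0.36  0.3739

σ√T = 0.13 × 1.0000 = 0.1300
ln(S/K) + (r − q + σ²/2)T = ln(124/128) + (0.019 − 0.05 + 0.13²/2)·1 = -0.0317 − 0.0226 = -0.0543
d₁ = -0.0543 / 0.1300 = -0.4177 which rounds to -0.42
√T = √1 = 1.0000
φ(d₁) = φ(-0.42) = 0.3653
e^(−qT) = e^(−0.05·1) = 0.9512
vega = S·e^(−qT)·φ(d₁)·√T = 124·0.9512·0.3653·1.0000 = 43.0867

43.09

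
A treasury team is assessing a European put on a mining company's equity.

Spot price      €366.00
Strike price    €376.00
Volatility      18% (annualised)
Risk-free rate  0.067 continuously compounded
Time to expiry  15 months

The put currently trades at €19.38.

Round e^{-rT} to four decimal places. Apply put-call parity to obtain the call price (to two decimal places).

e^(−rT) = e^(−0.067·1.25) = 0.9197
Put-call parity: C − P = S − K·e^(−rT) = 366 − 376·0.9197 = 366 − 345.8072 = 20.1928
C = P + (C − P) = 19.38 + (20.1928) = 39.5728

€39.57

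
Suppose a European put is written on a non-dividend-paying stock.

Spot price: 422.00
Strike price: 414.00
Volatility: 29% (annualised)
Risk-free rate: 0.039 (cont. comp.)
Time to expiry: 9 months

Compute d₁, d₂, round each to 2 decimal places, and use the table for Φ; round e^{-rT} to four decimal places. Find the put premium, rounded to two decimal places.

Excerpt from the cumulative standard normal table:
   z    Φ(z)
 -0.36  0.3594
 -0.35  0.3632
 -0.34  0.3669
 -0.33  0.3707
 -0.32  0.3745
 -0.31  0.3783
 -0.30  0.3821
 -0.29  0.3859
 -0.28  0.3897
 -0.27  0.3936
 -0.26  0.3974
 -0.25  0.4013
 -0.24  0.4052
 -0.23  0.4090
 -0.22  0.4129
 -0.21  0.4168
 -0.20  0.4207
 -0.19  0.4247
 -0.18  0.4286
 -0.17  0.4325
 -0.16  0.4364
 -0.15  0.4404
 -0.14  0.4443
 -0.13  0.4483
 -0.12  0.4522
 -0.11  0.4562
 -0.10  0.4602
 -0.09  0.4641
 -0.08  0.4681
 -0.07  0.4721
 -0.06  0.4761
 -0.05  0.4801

σ√T = 0.29 × 0.8660 = 0.2511
d₁ = [ln(422/414) + (0.039 + ½·0.29²)·0.75] / (σ√T) = (0.0191 + 0.0608) / 0.2511 = 0.3182 which rounds to 0.32
d₂ = 0.3182 − 0.2511 = 0.0671 which rounds to 0.07
e^(−rT) = e^(−0.039·0.75) = 0.9712
N(−d₂) = N(-0.07) = 0.4721;  N(−d₁) = N(-0.32) = 0.3745
P = 414·0.9712·0.4721 − 422·0.3745 = 189.8205 − 158.0390 = 31.7815

31.78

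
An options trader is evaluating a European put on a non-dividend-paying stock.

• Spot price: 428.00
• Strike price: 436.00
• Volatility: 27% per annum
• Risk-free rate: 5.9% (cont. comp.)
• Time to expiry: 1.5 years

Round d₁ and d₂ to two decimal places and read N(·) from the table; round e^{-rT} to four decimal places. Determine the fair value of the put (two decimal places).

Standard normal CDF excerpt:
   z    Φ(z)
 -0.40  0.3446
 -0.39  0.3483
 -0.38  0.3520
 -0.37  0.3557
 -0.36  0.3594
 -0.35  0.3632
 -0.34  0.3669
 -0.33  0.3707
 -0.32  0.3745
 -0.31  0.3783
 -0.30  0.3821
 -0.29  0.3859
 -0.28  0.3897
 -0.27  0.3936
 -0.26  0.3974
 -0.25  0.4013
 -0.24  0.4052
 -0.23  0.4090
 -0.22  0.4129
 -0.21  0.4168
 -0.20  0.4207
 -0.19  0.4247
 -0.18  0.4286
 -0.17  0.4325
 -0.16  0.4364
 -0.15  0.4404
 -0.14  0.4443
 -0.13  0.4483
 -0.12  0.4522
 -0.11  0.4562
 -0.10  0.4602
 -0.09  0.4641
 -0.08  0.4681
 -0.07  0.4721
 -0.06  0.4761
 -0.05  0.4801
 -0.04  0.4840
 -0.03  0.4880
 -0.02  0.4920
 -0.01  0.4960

40.94

T = 1.5;  σ√T = 0.3307
d₁ = [ln(428/436) + (0.059 + 0.27²/2)·1.5] / 0.3307 = [-0.0185 + 0.1432] / 0.3307 = 0.3770 → 0.38
d₂ = d₁ − σ√T = 0.3770 − 0.3307 = 0.0463 → 0.05
exp(−rT) = exp(−0.059·1.5) = 0.9153
P = 436·0.9153·N(-0.05) − 428·N(-0.38) = 436·0.9153·0.4801 − 428·0.3520 = 191.5939 − 150.6560 = 40.9379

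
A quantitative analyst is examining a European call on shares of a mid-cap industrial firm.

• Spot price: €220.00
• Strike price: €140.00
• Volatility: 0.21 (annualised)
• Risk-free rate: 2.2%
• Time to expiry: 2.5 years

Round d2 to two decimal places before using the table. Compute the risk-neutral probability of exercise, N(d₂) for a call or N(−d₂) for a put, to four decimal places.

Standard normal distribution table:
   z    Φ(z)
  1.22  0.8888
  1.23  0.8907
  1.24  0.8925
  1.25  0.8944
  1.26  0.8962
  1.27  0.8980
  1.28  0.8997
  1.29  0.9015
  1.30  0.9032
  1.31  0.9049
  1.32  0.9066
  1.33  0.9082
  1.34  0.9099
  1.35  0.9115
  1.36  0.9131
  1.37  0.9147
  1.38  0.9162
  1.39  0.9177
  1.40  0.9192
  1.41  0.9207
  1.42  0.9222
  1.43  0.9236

σ√T = 0.21·√2.5 = 0.3320
d₁ = [ln(220/140) + (0.022 + ½·0.21²)·2.5] / (σ√T) = (0.4520 + 0.1101) / 0.3320 = 1.6929 → 1.69
d₂ = 1.6929 − 0.3320 = 1.3609 → 1.36
Risk-neutral Pr[S_T > K] = N(d₂) = N(1.36) = 0.9131

0.9131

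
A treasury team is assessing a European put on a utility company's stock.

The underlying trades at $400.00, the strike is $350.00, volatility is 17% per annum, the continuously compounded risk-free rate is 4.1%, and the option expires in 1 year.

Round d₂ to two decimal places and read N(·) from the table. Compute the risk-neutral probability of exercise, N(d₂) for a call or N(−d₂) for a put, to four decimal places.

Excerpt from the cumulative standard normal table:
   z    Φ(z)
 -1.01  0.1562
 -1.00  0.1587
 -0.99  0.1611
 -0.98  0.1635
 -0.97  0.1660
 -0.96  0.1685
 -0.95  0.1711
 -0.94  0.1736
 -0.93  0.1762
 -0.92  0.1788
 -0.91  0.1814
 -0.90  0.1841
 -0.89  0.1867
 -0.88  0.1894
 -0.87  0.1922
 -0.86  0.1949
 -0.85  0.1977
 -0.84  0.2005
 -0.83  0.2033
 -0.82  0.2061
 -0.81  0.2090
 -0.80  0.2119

T = 1;  σ√T = 0.1700
ln(S/K) + (r + σ²/2)T = ln(400/350) + (0.041 + 0.17²/2)·1 = 0.1335 + 0.0555 = 0.1890
d₁ = 0.1890 / 0.1700 = 1.1117 which rounds to 1.11
d₂ = d₁ − σ√T = 1.1117 − 0.1700 = 0.9417 which rounds to 0.94
Risk-neutral Pr[S_T < K] = N(−d₂) = N(-0.94) = 0.1736

0.1736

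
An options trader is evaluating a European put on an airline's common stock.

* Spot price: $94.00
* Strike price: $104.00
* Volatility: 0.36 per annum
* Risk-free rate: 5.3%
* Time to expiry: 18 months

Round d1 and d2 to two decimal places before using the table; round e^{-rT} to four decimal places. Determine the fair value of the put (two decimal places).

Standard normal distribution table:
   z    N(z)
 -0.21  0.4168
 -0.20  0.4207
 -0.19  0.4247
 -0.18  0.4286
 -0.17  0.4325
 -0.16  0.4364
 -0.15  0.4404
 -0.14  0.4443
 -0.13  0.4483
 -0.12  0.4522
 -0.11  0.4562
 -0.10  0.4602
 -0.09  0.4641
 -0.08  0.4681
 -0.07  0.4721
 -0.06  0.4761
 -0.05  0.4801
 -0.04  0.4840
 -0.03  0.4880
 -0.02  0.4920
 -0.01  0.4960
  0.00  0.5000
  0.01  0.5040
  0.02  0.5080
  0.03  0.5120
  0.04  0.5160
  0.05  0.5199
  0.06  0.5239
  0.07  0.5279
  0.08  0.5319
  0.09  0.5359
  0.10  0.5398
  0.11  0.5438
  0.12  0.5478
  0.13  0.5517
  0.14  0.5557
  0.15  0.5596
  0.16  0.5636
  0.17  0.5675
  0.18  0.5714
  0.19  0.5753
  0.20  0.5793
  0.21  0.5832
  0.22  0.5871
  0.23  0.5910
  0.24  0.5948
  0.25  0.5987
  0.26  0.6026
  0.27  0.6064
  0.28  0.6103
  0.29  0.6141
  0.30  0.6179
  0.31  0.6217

T = 1.5;  σ√T = 0.4409
d₁ = [ln(94/104) + (0.053 + 0.36²/2)·1.5] / 0.4409 = [-0.1011 + 0.1767] / 0.4409 = 0.1715 ≈ 0.17
d₂ = d₁ − σ√T = 0.1715 − 0.4409 = -0.2694 ≈ -0.27
e^(−rT) = e^(−0.053·1.5) = 0.9236
P = 104·0.9236·N(0.27) − 94·N(-0.17) = 104·0.9236·0.6064 − 94·0.4325 = 58.2474 − 40.6550 = 17.5924

$17.59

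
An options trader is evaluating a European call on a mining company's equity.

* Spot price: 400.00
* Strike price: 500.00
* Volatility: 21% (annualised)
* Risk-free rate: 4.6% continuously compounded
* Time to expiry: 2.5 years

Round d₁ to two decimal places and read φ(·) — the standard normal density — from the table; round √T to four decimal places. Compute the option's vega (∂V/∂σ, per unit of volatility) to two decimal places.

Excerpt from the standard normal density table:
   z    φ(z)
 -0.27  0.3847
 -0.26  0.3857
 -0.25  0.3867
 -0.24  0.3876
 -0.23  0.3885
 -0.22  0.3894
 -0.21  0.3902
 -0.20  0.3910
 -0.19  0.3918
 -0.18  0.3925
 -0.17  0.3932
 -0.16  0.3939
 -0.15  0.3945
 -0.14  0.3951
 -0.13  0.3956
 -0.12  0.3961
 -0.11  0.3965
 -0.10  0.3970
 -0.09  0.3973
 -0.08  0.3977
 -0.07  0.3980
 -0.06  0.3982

249.12

T = 2.5;  σ√T = 0.3320
ln(S/K) + (r + σ²/2)T = ln(400/500) + (0.046 + 0.21²/2)·2.5 = -0.2231 + 0.1701 = -0.0530
d₁ = -0.0530 / 0.3320 = -0.1597 ≈ -0.16
√T = √2.5 = 1.5811
φ(d₁) = φ(-0.16) = 0.3939
vega = S·φ(d₁)·√T = 400·0.3939·1.5811 = 249.1181
(The put has the same vega.)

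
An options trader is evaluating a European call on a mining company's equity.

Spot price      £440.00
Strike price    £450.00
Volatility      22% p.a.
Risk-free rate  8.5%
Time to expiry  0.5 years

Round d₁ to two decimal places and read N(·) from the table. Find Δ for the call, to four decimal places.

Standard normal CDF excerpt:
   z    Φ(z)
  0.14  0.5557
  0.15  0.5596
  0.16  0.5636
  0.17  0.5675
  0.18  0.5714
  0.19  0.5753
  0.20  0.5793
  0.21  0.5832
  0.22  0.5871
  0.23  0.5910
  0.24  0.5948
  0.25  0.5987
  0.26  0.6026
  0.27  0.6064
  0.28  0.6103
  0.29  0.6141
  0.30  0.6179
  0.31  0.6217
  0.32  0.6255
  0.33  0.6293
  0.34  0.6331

0.5832

σ√T = 0.22·√0.5 = 0.1556
d₁ = [ln(440/450) + (0.085 + ½·0.22²)·0.5] / (σ√T) = (-0.0225 + 0.0546) / 0.1556 = 0.2065 → 0.21
N(d₁) = N(0.21) = 0.5832
Δ_call = N(d₁) = 0.5832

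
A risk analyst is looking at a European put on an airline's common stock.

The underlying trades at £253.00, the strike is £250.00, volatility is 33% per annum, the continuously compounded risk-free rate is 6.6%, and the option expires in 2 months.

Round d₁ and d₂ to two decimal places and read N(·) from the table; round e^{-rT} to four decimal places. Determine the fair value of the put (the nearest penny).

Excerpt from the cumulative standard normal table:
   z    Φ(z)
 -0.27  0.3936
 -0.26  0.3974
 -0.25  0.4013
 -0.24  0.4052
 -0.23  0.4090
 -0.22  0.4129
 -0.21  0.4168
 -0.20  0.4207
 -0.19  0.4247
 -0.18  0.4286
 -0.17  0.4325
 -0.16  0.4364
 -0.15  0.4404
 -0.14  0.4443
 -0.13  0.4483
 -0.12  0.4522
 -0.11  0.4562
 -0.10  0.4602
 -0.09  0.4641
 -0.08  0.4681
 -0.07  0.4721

£11.28

σ√T = 0.33 × 0.4082 = 0.1347
d₁ = [ln(253/250) + (0.066 + 0.33²/2)·0.1667] / 0.1347 = [0.0119 + 0.0201] / 0.1347 = 0.2376 → 0.24
d₂ = d₁ − σ√T = 0.2376 − 0.1347 = 0.1028 → 0.10
exp(−rT) = exp(−0.066·0.1667) = 0.9891
N(−d₂) = N(-0.10) = 0.4602;  N(−d₁) = N(-0.24) = 0.4052
P = 250·0.9891·0.4602 − 253·0.4052 = 113.7960 − 102.5156 = 11.2804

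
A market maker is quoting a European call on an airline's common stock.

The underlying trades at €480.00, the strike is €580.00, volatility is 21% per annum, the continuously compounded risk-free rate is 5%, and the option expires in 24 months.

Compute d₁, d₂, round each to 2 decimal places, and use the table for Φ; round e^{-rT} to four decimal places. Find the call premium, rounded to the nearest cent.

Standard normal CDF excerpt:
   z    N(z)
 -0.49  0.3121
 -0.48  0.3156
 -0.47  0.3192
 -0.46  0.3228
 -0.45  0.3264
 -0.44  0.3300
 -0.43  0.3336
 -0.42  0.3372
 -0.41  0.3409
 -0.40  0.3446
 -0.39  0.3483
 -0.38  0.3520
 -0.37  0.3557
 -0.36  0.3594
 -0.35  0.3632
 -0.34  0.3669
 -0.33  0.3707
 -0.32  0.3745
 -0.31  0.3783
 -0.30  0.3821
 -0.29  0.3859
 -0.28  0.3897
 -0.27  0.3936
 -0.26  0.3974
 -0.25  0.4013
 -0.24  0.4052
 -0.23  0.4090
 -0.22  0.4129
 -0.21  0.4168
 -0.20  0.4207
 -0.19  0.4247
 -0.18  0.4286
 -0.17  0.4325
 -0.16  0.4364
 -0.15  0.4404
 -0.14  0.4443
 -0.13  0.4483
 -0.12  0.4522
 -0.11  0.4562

€40.10

σ√T = 0.21·√2 = 0.2970
d₁ = [ln(480/580) + (0.05 + 0.21²/2)·2] / 0.2970 = [-0.1892 + 0.1441] / 0.2970 = -0.1520 which rounds to -0.15
d₂ = d₁ − σ√T = -0.1520 − 0.2970 = -0.4490 which rounds to -0.45
exp(−rT) = exp(−0.05·2) = 0.9048
N(d₁) = N(-0.15) = 0.4404;  N(d₂) = N(-0.45) = 0.3264
C = 480·0.4404 − 580·0.9048·0.3264 = 211.3920 − 171.2895 = 40.1025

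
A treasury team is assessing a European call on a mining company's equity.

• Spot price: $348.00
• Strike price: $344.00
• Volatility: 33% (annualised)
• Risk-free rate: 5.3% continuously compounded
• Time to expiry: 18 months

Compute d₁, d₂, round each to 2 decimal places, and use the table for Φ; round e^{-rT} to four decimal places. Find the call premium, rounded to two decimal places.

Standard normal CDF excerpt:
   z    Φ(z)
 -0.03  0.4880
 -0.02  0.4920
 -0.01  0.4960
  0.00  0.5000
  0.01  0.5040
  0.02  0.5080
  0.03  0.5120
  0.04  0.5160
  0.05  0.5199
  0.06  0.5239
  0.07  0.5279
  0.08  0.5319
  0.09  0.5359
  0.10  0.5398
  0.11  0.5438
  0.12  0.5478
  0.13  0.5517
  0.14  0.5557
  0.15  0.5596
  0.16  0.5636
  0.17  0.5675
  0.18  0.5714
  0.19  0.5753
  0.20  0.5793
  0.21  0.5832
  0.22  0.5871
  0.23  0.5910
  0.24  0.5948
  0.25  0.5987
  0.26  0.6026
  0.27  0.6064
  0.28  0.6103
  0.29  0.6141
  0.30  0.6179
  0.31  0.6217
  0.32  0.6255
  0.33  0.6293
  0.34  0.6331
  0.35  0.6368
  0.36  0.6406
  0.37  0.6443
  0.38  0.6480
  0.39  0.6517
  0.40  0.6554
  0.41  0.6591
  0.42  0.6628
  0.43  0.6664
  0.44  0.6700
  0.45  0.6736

$70.51

σ√T = 0.33 × 1.2247 = 0.4042
d₁ = [ln(348/344) + (0.053 + ½·0.33²)·1.5] / (σ√T) = (0.0116 + 0.1612) / 0.4042 = 0.4274 → 0.43
d₂ = 0.4274 − 0.4042 = 0.0232 → 0.02
exp(−rT) = exp(−0.053·1.5) = 0.9236
N(d₁) = N(0.43) = 0.6664;  N(d₂) = N(0.02) = 0.5080
C = 348·0.6664 − 344·0.9236·0.5080 = 231.9072 − 161.4009 = 70.5063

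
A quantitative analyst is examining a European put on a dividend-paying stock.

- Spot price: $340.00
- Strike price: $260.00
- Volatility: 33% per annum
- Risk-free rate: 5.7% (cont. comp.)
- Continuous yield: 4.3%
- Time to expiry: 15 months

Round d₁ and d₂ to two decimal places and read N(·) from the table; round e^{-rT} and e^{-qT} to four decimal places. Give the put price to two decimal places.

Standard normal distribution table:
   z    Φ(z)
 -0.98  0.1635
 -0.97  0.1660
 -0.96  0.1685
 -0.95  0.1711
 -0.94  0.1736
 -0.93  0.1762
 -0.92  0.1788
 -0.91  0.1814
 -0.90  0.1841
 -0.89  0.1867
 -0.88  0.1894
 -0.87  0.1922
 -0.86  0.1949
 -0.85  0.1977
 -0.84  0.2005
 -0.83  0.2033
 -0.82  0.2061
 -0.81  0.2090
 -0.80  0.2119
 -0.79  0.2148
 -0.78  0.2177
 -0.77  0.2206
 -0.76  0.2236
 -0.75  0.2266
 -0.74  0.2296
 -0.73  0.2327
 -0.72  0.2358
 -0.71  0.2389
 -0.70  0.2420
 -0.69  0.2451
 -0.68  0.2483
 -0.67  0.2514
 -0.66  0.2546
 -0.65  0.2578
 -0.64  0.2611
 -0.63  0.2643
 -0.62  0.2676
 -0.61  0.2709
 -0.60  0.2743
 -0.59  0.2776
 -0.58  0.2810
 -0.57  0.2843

σ√T = 0.33·√1.25 = 0.3690
d₁ = [ln(340/260) + (0.057 − 0.043 + ½·0.33²)·1.25] / (σ√T) = (0.2683 + 0.0856) / 0.3690 = 0.9590 → 0.96
d₂ = 0.9590 − 0.3690 = 0.5901 → 0.59
exp(−qT) = exp(−0.043·1.25) = 0.9477;  exp(−rT) = exp(−0.057·1.25) = 0.9312
N(−d₂) = N(-0.59) = 0.2776;  N(−d₁) = N(-0.96) = 0.1685
P = 260·0.9312·0.2776 − 340·0.9477·0.1685 = 67.2103 − 54.2937 = 12.9166

$12.92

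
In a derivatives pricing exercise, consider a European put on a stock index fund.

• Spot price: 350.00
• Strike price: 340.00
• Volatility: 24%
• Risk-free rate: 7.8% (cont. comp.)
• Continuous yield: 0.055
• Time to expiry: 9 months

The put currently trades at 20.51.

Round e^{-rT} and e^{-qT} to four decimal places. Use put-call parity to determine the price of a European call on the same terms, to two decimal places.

exp(−qT) = exp(−0.055·0.75) = 0.9596;  exp(−rT) = exp(−0.078·0.75) = 0.9432
Put-call parity: C − P = S·e^(−qT) − K·e^(−rT) = 350·0.9596 − 340·0.9432 = 335.8600 − 320.6880 = 15.1720
C = P + (C − P) = 20.51 + (15.1720) = 35.6820

35.68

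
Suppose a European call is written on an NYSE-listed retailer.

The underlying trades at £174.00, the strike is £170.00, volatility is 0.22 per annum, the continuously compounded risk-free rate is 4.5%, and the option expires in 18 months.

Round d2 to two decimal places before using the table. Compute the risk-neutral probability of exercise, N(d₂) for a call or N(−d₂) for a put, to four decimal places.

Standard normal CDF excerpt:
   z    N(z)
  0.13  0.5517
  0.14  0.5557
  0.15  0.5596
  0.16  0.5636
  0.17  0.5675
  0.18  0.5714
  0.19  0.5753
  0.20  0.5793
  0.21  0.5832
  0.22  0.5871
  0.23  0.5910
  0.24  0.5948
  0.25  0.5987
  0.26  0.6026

0.5793

σ√T = 0.22·√1.5 = 0.2694
d₁ = [ln(174/170) + (0.045 + ½·0.22²)·1.5] / (σ√T) = (0.0233 + 0.1038) / 0.2694 = 0.4716 → 0.47
d₂ = 0.4716 − 0.2694 = 0.2021 → 0.20
Pr(exercise) under Q = N(d₂) = 0.5793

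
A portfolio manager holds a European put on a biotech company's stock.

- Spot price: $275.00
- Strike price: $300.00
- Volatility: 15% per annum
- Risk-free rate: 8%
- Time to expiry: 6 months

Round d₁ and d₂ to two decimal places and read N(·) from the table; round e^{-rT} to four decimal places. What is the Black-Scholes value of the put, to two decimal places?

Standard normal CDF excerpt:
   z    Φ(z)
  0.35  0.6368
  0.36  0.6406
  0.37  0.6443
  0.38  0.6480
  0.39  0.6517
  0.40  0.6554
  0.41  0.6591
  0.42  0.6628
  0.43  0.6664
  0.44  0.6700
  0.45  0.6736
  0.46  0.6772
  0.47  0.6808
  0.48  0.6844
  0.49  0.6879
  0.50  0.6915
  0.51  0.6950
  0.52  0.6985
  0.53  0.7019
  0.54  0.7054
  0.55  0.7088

$20.10

T = 0.5;  σ√T = 0.1061
d₁ = [ln(275/300) + (0.08 + ½·0.15²)·0.5] / (σ√T) = (-0.0870 + 0.0456) / 0.1061 = -0.3902 ⇒ -0.39
d₂ = -0.3902 − 0.1061 = -0.4963 ⇒ -0.50
exp(−rT) = exp(−0.08·0.5) = 0.9608
N(−d₂) = N(0.50) = 0.6915;  N(−d₁) = N(0.39) = 0.6517
P = 300·0.9608·0.6915 − 275·0.6517 = 199.3180 − 179.2175 = 20.1005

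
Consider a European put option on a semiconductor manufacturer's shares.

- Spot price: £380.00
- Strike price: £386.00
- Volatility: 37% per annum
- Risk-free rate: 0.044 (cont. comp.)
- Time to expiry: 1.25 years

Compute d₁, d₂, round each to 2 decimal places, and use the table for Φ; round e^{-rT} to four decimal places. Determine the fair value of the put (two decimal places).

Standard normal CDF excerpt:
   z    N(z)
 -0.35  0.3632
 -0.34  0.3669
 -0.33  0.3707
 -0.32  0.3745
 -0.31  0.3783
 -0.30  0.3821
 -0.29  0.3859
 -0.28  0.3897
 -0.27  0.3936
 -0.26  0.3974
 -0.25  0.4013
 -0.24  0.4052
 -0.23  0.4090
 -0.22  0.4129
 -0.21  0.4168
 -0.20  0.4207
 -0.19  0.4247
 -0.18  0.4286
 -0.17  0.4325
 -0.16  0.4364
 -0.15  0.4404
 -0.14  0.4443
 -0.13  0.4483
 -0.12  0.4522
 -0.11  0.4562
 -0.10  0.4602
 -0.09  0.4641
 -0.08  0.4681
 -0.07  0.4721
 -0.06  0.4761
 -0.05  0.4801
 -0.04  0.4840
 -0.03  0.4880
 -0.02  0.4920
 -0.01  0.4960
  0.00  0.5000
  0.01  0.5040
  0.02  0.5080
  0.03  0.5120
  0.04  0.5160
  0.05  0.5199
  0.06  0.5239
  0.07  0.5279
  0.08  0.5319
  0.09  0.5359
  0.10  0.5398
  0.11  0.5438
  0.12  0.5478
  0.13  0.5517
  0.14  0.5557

£53.48

σ√T = 0.37·√1.25 = 0.4137
ln(S/K) + (r + σ²/2)T = ln(380/386) + (0.044 + 0.37²/2)·1.25 = -0.0157 + 0.1406 = 0.1249
d₁ = 0.1249 / 0.4137 = 0.3019 which rounds to 0.30
d₂ = d₁ − σ√T = 0.3019 − 0.4137 = -0.1118 which rounds to -0.11
e^(−rT) = e^(−0.044·1.25) = 0.9465
N(−d₂) = N(0.11) = 0.5438;  N(−d₁) = N(-0.30) = 0.3821
P = 386·0.9465·0.5438 − 380·0.3821 = 198.6768 − 145.1980 = 53.4788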